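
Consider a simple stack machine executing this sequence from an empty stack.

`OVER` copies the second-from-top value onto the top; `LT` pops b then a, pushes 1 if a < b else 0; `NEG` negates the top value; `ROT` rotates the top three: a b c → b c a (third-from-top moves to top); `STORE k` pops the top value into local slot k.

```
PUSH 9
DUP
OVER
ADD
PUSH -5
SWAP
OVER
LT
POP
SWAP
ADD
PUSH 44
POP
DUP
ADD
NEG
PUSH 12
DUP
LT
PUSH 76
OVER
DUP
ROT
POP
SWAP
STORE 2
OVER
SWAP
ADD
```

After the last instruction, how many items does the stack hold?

PUSH 9   9
DUP      9 9
OVER     9 9 9
ADD      9 18
PUSH -5  9 18 -5
SWAP     9 -5 18
OVER     9 -5 18 -5
LT       9 -5 0
POP      9 -5
SWAP     -5 9
ADD      4
PUSH 44  4 44
POP      4
DUP      4 4
ADD      8
NEG      -8
PUSH 12  -8 12
DUP      -8 12 12
LT       -8 0
PUSH 76  -8 0 76
OVER     -8 0 76 0
DUP      -8 0 76 0 0
ROT      -8 0 0 0 76
POP      -8 0 0 0
SWAP     -8 0 0 0
STORE 2  -8 0 0
OVER     -8 0 0 0
SWAP     -8 0 0 0
ADD      -8 0 0

3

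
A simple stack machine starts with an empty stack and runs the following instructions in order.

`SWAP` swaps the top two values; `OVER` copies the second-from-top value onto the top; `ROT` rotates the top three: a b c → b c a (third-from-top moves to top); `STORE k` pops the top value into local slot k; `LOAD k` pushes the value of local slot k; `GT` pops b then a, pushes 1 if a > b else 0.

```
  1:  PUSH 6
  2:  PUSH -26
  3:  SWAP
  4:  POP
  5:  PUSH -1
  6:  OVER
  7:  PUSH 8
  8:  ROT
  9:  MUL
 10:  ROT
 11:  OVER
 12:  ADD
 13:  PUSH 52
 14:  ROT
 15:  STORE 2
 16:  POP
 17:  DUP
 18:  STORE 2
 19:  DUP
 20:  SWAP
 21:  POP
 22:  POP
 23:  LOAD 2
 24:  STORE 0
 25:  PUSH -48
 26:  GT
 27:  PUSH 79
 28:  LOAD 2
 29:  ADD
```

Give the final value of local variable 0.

PUSH 6   -> 6
PUSH -26 -> 6 -26
SWAP     -> -26 6
POP      -> -26
PUSH -1  -> -26 -1
OVER     -> -26 -1 -26
PUSH 8   -> -26 -1 -26 8
ROT      -> -26 -26 8 -1
MUL      -> -26 -26 -8
ROT      -> -26 -8 -26
OVER     -> -26 -8 -26 -8
ADD      -> -26 -8 -34
PUSH 52  -> -26 -8 -34 52
ROT      -> -26 -34 52 -8
STORE 2  -> -26 -34 52
POP      -> -26 -34
DUP      -> -26 -34 -34
STORE 2  -> -26 -34
DUP      -> -26 -34 -34
SWAP     -> -26 -34 -34
POP      -> -26 -34
POP      -> -26
LOAD 2   -> -26 -34
STORE 0  -> -26
PUSH -48 -> -26 -48
GT       -> 1
PUSH 79  -> 1 79
LOAD 2   -> 1 79 -34
ADD      -> 1 45

-34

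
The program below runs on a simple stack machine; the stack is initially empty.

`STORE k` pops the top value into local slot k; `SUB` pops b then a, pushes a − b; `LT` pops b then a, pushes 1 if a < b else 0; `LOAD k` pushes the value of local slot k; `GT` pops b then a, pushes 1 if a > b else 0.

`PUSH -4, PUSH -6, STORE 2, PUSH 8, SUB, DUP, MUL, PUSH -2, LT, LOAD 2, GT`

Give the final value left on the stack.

PUSH -4 : -4
PUSH -6 : -4 -6
STORE 2 : -4
PUSH 8  : -4 8
SUB     : -12
DUP     : -12 -12
MUL     : 144
PUSH -2 : 144 -2
LT      : 0
LOAD 2  : 0 -6
GT      : 1

1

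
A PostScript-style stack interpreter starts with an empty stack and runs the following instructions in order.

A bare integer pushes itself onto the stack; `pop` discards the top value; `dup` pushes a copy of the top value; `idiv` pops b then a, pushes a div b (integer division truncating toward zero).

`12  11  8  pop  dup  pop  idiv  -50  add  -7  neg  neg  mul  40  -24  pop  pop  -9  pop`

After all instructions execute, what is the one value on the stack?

343

12   : [12]
11   : [12, 11]
8    : [12, 11, 8]
pop  : [12, 11]
dup  : [12, 11, 11]
pop  : [12, 11]
idiv : [1]
-50  : [1, -50]
add  : [-49]
-7   : [-49, -7]
neg  : [-49, 7]
neg  : [-49, -7]
mul  : [343]
40   : [343, 40]
-24  : [343, 40, -24]
pop  : [343, 40]
pop  : [343]
-9   : [343, -9]
pop  : [343]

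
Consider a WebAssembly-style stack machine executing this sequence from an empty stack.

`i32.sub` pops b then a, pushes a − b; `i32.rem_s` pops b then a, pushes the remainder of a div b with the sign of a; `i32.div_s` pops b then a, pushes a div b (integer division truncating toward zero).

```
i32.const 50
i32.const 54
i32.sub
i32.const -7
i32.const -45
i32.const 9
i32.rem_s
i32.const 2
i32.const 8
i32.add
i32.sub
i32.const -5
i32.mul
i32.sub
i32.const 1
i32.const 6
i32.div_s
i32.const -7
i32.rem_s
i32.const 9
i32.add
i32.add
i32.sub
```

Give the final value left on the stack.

44

i32.const 50  → 50
i32.const 54  → 50 54
i32.sub       → -4
i32.const -7  → -4 -7
i32.const -45 → -4 -7 -45
i32.const 9   → -4 -7 -45 9
i32.rem_s     → -4 -7 0
i32.const 2   → -4 -7 0 2
i32.const 8   → -4 -7 0 2 8
i32.add       → -4 -7 0 10
i32.sub       → -4 -7 -10
i32.const -5  → -4 -7 -10 -5
i32.mul       → -4 -7 50
i32.sub       → -4 -57
i32.const 1   → -4 -57 1
i32.const 6   → -4 -57 1 6
i32.div_s     → -4 -57 0
i32.const -7  → -4 -57 0 -7
i32.rem_s     → -4 -57 0
i32.const 9   → -4 -57 0 9
i32.add       → -4 -57 9
i32.add       → -4 -48
i32.sub       → 44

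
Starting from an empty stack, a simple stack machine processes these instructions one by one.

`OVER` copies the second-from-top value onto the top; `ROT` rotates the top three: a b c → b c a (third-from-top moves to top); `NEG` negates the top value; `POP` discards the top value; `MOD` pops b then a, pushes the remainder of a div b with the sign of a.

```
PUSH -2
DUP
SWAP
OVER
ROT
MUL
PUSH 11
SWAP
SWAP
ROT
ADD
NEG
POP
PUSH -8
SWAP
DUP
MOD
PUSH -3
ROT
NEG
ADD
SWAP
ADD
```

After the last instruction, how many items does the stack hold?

1

PUSH -2 → -2
DUP     → -2 -2
SWAP    → -2 -2
OVER    → -2 -2 -2
ROT     → -2 -2 -2
MUL     → -2 4
PUSH 11 → -2 4 11
SWAP    → -2 11 4
SWAP    → -2 4 11
ROT     → 4 11 -2
ADD     → 4 9
NEG     → 4 -9
POP     → 4
PUSH -8 → 4 -8
SWAP    → -8 4
DUP     → -8 4 4
MOD     → -8 0
PUSH -3 → -8 0 -3
ROT     → 0 -3 -8
NEG     → 0 -3 8
ADD     → 0 5
SWAP    → 5 0
ADD     → 5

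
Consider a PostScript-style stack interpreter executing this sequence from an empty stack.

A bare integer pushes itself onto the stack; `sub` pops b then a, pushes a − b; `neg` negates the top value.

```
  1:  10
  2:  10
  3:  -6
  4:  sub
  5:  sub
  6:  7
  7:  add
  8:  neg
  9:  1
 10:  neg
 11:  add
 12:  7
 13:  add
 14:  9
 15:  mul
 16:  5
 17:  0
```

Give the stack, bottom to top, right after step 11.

10  : 10
10  : 10 10
-6  : 10 10 -6
sub : 10 16
sub : -6
7   : -6 7
add : 1
neg : -1
1   : -1 1
neg : -1 -1
add : -2

[-2]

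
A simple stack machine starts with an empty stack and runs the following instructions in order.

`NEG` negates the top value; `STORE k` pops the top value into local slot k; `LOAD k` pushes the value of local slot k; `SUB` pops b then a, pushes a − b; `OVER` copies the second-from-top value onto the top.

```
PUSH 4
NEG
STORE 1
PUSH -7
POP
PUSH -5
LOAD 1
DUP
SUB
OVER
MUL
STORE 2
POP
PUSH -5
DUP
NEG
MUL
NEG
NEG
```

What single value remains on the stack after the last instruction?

PUSH 4  -> [4]
NEG     -> [-4]
STORE 1 -> []
PUSH -7 -> [-7]
POP     -> []
PUSH -5 -> [-5]
LOAD 1  -> [-5, -4]
DUP     -> [-5, -4, -4]
SUB     -> [-5, 0]
OVER    -> [-5, 0, -5]
MUL     -> [-5, 0]
STORE 2 -> [-5]
POP     -> []
PUSH -5 -> [-5]
DUP     -> [-5, -5]
NEG     -> [-5, 5]
MUL     -> [-25]
NEG     -> [25]
NEG     -> [-25]

-25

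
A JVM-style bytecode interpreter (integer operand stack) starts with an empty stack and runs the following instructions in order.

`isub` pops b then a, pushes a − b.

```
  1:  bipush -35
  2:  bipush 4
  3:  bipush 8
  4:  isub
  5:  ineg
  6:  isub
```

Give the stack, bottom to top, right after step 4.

bipush -35 -> -35
bipush 4   -> -35 4
bipush 8   -> -35 4 8
isub       -> -35 -4

[-35, -4]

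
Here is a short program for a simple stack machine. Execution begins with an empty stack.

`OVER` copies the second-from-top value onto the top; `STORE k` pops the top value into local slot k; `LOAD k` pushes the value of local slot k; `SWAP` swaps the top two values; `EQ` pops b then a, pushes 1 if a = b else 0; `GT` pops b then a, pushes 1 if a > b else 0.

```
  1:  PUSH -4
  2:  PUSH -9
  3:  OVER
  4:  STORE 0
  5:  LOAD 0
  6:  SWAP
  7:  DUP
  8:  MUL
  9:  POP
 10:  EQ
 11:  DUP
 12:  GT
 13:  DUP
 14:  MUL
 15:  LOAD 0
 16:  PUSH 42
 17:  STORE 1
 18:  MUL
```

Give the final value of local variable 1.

PUSH -4 : [-4]
PUSH -9 : [-4, -9]
OVER    : [-4, -9, -4]
STORE 0 : [-4, -9]
LOAD 0  : [-4, -9, -4]
SWAP    : [-4, -4, -9]
DUP     : [-4, -4, -9, -9]
MUL     : [-4, -4, 81]
POP     : [-4, -4]
EQ      : [1]
DUP     : [1, 1]
GT      : [0]
DUP     : [0, 0]
MUL     : [0]
LOAD 0  : [0, -4]
PUSH 42 : [0, -4, 42]
STORE 1 : [0, -4]
MUL     : [0]

42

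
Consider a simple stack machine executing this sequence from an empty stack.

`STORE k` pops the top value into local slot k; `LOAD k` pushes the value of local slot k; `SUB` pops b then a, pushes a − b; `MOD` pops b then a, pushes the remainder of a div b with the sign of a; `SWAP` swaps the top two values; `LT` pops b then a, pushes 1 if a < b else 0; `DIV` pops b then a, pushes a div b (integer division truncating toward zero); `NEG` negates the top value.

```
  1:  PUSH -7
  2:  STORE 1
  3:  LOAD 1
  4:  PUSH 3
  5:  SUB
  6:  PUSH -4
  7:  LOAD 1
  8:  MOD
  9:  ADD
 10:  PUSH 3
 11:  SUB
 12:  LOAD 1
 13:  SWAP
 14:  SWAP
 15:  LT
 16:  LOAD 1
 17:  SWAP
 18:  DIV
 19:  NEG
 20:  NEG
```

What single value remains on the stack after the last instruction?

PUSH -7 → [-7]
STORE 1 → []
LOAD 1  → [-7]
PUSH 3  → [-7, 3]
SUB     → [-10]
PUSH -4 → [-10, -4]
LOAD 1  → [-10, -4, -7]
MOD     → [-10, -4]
ADD     → [-14]
PUSH 3  → [-14, 3]
SUB     → [-17]
LOAD 1  → [-17, -7]
SWAP    → [-7, -17]
SWAP    → [-17, -7]
LT      → [1]
LOAD 1  → [1, -7]
SWAP    → [-7, 1]
DIV     → [-7]
NEG     → [7]
NEG     → [-7]

-7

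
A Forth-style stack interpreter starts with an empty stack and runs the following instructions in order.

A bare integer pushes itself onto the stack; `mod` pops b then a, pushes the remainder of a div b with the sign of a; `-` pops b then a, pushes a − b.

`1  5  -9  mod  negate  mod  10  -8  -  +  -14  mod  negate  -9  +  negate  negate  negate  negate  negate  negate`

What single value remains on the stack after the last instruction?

1      -> 1
5      -> 1 5
-9     -> 1 5 -9
mod    -> 1 5
negate -> 1 -5
mod    -> 1
10     -> 1 10
-8     -> 1 10 -8
-      -> 1 18
+      -> 19
-14    -> 19 -14
mod    -> 5
negate -> -5
-9     -> -5 -9
+      -> -14
negate -> 14
negate -> -14
negate -> 14
negate -> -14
negate -> 14
negate -> -14

-14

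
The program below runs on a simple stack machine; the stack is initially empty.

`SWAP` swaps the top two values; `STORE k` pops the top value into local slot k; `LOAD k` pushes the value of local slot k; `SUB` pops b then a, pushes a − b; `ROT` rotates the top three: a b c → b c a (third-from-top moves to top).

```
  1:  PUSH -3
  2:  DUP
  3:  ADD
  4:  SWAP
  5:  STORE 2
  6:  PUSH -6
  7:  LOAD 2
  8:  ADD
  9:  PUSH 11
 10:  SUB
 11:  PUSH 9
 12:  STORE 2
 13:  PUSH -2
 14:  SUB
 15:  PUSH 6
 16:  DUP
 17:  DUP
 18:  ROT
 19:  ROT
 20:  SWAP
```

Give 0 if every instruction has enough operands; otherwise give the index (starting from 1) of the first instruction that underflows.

4

PUSH -3 → -3
DUP     → -3 -3
ADD     → -6
SWAP  — needs 2 operands, stack has 1 → underflow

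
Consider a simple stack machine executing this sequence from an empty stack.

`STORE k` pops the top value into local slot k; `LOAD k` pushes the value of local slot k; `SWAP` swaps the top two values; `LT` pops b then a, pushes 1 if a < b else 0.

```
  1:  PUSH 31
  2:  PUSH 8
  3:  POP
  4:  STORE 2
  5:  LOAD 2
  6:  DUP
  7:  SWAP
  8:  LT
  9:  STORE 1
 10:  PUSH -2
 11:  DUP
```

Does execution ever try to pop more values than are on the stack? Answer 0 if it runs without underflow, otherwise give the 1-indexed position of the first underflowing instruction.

PUSH 31  31
PUSH 8   31 8
POP      31
STORE 2  (empty)
LOAD 2   31
DUP      31 31
SWAP     31 31
LT       0
STORE 1  (empty)
PUSH -2  -2
DUP      -2 -2

0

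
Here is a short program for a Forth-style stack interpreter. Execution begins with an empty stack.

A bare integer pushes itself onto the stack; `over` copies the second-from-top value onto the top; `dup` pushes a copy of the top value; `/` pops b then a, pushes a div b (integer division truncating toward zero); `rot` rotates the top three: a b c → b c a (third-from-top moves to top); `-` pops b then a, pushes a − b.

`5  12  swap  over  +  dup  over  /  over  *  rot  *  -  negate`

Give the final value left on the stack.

5       5
12      5 12
swap    12 5
over    12 5 12
+       12 17
dup     12 17 17
over    12 17 17 17
/       12 17 1
over    12 17 1 17
*       12 17 17
rot     17 17 12
*       17 204
-       -187
negate  187

187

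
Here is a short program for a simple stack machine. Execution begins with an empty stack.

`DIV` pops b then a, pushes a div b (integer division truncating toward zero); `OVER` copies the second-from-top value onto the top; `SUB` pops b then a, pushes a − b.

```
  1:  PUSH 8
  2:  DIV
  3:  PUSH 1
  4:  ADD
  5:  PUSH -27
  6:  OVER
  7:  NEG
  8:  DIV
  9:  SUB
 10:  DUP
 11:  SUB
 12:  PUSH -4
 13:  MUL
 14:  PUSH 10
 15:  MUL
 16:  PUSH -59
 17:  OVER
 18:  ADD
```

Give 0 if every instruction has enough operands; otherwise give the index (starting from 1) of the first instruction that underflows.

PUSH 8  8
DIV  — needs 2 operands, stack has 1 → underflow

2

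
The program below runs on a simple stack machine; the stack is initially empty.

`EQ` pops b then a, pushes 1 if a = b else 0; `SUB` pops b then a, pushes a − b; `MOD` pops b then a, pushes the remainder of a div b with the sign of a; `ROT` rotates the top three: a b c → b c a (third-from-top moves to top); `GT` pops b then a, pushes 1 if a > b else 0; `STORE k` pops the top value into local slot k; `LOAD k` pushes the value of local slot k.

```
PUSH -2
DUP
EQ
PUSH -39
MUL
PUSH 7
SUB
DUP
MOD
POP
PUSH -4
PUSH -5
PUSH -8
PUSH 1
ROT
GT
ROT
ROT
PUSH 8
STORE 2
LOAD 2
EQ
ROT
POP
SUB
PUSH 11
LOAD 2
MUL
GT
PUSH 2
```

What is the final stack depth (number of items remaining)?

PUSH -2  → -2
DUP      → -2 -2
EQ       → 1
PUSH -39 → 1 -39
MUL      → -39
PUSH 7   → -39 7
SUB      → -46
DUP      → -46 -46
MOD      → 0
POP      → (empty)
PUSH -4  → -4
PUSH -5  → -4 -5
PUSH -8  → -4 -5 -8
PUSH 1   → -4 -5 -8 1
ROT      → -4 -8 1 -5
GT       → -4 -8 1
ROT      → -8 1 -4
ROT      → 1 -4 -8
PUSH 8   → 1 -4 -8 8
STORE 2  → 1 -4 -8
LOAD 2   → 1 -4 -8 8
EQ       → 1 -4 0
ROT      → -4 0 1
POP      → -4 0
SUB      → -4
PUSH 11  → -4 11
LOAD 2   → -4 11 8
MUL      → -4 88
GT       → 0
PUSH 2   → 0 2

2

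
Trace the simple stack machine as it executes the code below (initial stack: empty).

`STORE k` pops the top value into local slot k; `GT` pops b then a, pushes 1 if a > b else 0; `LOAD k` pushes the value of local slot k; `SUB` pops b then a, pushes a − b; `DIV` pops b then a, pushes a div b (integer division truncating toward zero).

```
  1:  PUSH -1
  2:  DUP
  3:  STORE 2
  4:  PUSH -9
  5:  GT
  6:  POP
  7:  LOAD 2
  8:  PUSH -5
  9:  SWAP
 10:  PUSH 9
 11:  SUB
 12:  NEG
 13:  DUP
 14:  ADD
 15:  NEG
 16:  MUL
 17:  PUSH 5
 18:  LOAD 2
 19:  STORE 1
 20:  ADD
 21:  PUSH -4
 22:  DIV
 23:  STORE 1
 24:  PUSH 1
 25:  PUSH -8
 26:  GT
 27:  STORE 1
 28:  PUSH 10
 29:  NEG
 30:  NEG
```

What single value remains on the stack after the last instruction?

10

PUSH -1  -1
DUP      -1 -1
STORE 2  -1
PUSH -9  -1 -9
GT       1
POP      (empty)
LOAD 2   -1
PUSH -5  -1 -5
SWAP     -5 -1
PUSH 9   -5 -1 9
SUB      -5 -10
NEG      -5 10
DUP      -5 10 10
ADD      -5 20
NEG      -5 -20
MUL      100
PUSH 5   100 5
LOAD 2   100 5 -1
STORE 1  100 5
ADD      105
PUSH -4  105 -4
DIV      -26
STORE 1  (empty)
PUSH 1   1
PUSH -8  1 -8
GT       1
STORE 1  (empty)
PUSH 10  10
NEG      -10
NEG      10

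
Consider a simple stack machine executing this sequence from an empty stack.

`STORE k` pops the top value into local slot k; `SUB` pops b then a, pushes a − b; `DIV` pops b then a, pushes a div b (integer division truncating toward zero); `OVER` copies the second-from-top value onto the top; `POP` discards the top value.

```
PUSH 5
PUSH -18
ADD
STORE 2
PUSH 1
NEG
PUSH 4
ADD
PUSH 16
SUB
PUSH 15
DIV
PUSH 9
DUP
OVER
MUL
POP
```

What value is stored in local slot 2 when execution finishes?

-13

PUSH 5    [5]
PUSH -18  [5, -18]
ADD       [-13]
STORE 2   []
PUSH 1    [1]
NEG       [-1]
PUSH 4    [-1, 4]
ADD       [3]
PUSH 16   [3, 16]
SUB       [-13]
PUSH 15   [-13, 15]
DIV       [0]
PUSH 9    [0, 9]
DUP       [0, 9, 9]
OVER      [0, 9, 9, 9]
MUL       [0, 9, 81]
POP       [0, 9]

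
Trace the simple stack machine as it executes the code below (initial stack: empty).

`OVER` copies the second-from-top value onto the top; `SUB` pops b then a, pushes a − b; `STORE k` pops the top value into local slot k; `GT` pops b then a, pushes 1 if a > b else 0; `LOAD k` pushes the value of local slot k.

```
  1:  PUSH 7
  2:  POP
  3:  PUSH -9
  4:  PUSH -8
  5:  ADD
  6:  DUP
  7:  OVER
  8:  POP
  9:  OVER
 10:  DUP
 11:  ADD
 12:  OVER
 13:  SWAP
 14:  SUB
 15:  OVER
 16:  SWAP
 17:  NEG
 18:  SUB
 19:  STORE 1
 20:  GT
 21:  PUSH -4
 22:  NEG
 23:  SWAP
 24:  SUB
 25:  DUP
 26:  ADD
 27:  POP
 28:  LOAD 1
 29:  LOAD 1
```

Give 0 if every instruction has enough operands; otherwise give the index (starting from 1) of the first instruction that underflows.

PUSH 7   7
POP      (empty)
PUSH -9  -9
PUSH -8  -9 -8
ADD      -17
DUP      -17 -17
OVER     -17 -17 -17
POP      -17 -17
OVER     -17 -17 -17
DUP      -17 -17 -17 -17
ADD      -17 -17 -34
OVER     -17 -17 -34 -17
SWAP     -17 -17 -17 -34
SUB      -17 -17 17
OVER     -17 -17 17 -17
SWAP     -17 -17 -17 17
NEG      -17 -17 -17 -17
SUB      -17 -17 0
STORE 1  -17 -17
GT       0
PUSH -4  0 -4
NEG      0 4
SWAP     4 0
SUB      4
DUP      4 4
ADD      8
POP      (empty)
LOAD 1   0
LOAD 1   0 0

0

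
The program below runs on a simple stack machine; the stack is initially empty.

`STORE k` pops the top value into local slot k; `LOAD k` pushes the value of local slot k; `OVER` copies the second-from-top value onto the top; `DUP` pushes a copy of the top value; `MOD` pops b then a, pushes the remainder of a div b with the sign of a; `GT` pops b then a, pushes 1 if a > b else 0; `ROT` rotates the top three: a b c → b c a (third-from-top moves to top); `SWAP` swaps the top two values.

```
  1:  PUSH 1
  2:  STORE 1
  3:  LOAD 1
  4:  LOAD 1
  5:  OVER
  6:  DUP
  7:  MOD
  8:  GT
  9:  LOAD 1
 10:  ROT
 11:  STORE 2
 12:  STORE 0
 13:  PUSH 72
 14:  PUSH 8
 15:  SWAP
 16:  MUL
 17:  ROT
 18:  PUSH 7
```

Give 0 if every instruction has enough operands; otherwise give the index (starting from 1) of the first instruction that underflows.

17

PUSH 1   1
STORE 1  (empty)
LOAD 1   1
LOAD 1   1 1
OVER     1 1 1
DUP      1 1 1 1
MOD      1 1 0
GT       1 1
LOAD 1   1 1 1
ROT      1 1 1
STORE 2  1 1
STORE 0  1
PUSH 72  1 72
PUSH 8   1 72 8
SWAP     1 8 72
MUL      1 576
ROT  — needs 3 operands, stack has 2 → underflow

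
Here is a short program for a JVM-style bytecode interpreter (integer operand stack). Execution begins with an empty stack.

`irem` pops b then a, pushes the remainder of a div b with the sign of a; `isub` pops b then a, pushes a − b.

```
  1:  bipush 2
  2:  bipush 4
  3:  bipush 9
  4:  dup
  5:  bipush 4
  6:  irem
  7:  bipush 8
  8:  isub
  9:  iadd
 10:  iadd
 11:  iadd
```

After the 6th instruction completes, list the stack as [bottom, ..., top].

bipush 2 : [2]
bipush 4 : [2, 4]
bipush 9 : [2, 4, 9]
dup      : [2, 4, 9, 9]
bipush 4 : [2, 4, 9, 9, 4]
irem     : [2, 4, 9, 1]

[2, 4, 9, 1]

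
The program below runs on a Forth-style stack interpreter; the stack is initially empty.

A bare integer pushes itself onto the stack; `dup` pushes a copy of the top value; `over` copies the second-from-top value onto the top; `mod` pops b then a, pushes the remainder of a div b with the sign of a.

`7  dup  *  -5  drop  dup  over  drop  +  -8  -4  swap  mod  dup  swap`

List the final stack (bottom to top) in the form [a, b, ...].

7    -> 7
dup  -> 7 7
*    -> 49
-5   -> 49 -5
drop -> 49
dup  -> 49 49
over -> 49 49 49
drop -> 49 49
+    -> 98
-8   -> 98 -8
-4   -> 98 -8 -4
swap -> 98 -4 -8
mod  -> 98 -4
dup  -> 98 -4 -4
swap -> 98 -4 -4

[98, -4, -4]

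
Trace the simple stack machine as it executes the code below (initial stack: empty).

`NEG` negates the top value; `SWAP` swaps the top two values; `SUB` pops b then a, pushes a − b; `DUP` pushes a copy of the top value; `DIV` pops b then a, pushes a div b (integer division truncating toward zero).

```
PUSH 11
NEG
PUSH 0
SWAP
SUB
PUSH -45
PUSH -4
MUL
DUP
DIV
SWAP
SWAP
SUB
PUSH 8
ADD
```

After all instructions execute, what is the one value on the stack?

18

PUSH 11  -> [11]
NEG      -> [-11]
PUSH 0   -> [-11, 0]
SWAP     -> [0, -11]
SUB      -> [11]
PUSH -45 -> [11, -45]
PUSH -4  -> [11, -45, -4]
MUL      -> [11, 180]
DUP      -> [11, 180, 180]
DIV      -> [11, 1]
SWAP     -> [1, 11]
SWAP     -> [11, 1]
SUB      -> [10]
PUSH 8   -> [10, 8]
ADD      -> [18]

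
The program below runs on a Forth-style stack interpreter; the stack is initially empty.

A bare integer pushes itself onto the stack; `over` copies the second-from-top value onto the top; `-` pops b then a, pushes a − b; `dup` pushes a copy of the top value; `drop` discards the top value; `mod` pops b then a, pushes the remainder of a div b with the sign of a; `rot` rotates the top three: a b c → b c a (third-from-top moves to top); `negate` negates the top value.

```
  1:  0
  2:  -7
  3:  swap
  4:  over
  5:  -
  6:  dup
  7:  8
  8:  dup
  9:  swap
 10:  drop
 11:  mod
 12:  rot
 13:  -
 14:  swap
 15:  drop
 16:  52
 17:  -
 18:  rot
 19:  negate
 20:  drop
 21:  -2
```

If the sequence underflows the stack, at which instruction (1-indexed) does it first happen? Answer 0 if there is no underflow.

0    : [0]
-7   : [0, -7]
swap : [-7, 0]
over : [-7, 0, -7]
-    : [-7, 7]
dup  : [-7, 7, 7]
8    : [-7, 7, 7, 8]
dup  : [-7, 7, 7, 8, 8]
swap : [-7, 7, 7, 8, 8]
drop : [-7, 7, 7, 8]
mod  : [-7, 7, 7]
rot  : [7, 7, -7]
-    : [7, 14]
swap : [14, 7]
drop : [14]
52   : [14, 52]
-    : [-38]
rot  — needs 3 operands, stack has 1 → underflow

18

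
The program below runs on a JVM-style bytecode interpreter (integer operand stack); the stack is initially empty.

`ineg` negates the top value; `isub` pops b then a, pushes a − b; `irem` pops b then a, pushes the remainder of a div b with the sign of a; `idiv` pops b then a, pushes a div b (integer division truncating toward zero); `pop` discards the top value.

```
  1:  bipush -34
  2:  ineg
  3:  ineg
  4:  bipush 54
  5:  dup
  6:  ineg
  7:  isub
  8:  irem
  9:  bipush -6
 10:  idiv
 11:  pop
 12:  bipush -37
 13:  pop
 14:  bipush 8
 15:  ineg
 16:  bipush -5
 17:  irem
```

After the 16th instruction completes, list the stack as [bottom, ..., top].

[-8, -5]

bipush -34 -> -34
ineg       -> 34
ineg       -> -34
bipush 54  -> -34 54
dup        -> -34 54 54
ineg       -> -34 54 -54
isub       -> -34 108
irem       -> -34
bipush -6  -> -34 -6
idiv       -> 5
pop        -> (empty)
bipush -37 -> -37
pop        -> (empty)
bipush 8   -> 8
ineg       -> -8
bipush -5  -> -8 -5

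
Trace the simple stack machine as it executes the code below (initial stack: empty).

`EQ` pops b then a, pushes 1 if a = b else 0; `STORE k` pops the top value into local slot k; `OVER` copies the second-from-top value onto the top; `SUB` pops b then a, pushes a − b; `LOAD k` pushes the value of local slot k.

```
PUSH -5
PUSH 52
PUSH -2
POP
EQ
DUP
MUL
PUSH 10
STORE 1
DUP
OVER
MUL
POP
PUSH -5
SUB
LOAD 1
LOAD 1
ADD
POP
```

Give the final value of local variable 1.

PUSH -5 → [-5]
PUSH 52 → [-5, 52]
PUSH -2 → [-5, 52, -2]
POP     → [-5, 52]
EQ      → [0]
DUP     → [0, 0]
MUL     → [0]
PUSH 10 → [0, 10]
STORE 1 → [0]
DUP     → [0, 0]
OVER    → [0, 0, 0]
MUL     → [0, 0]
POP     → [0]
PUSH -5 → [0, -5]
SUB     → [5]
LOAD 1  → [5, 10]
LOAD 1  → [5, 10, 10]
ADD     → [5, 20]
POP     → [5]

10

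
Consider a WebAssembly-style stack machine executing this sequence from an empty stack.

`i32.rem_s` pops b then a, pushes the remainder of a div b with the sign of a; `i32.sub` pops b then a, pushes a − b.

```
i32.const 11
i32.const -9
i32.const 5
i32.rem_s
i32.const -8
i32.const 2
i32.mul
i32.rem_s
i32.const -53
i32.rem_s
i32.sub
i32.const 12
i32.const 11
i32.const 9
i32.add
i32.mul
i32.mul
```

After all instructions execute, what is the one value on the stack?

3600

i32.const 11  -> 11
i32.const -9  -> 11 -9
i32.const 5   -> 11 -9 5
i32.rem_s     -> 11 -4
i32.const -8  -> 11 -4 -8
i32.const 2   -> 11 -4 -8 2
i32.mul       -> 11 -4 -16
i32.rem_s     -> 11 -4
i32.const -53 -> 11 -4 -53
i32.rem_s     -> 11 -4
i32.sub       -> 15
i32.const 12  -> 15 12
i32.const 11  -> 15 12 11
i32.const 9   -> 15 12 11 9
i32.add       -> 15 12 20
i32.mul       -> 15 240
i32.mul       -> 3600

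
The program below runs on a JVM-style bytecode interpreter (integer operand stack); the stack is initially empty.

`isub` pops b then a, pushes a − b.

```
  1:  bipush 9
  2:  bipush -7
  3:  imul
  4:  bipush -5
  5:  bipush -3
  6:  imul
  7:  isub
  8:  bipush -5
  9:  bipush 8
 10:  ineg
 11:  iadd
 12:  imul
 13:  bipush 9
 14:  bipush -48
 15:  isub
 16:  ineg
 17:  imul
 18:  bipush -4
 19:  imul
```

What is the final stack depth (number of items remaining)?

1

bipush 9   -> 9
bipush -7  -> 9 -7
imul       -> -63
bipush -5  -> -63 -5
bipush -3  -> -63 -5 -3
imul       -> -63 15
isub       -> -78
bipush -5  -> -78 -5
bipush 8   -> -78 -5 8
ineg       -> -78 -5 -8
iadd       -> -78 -13
imul       -> 1014
bipush 9   -> 1014 9
bipush -48 -> 1014 9 -48
isub       -> 1014 57
ineg       -> 1014 -57
imul       -> -57798
bipush -4  -> -57798 -4
imul       -> 231192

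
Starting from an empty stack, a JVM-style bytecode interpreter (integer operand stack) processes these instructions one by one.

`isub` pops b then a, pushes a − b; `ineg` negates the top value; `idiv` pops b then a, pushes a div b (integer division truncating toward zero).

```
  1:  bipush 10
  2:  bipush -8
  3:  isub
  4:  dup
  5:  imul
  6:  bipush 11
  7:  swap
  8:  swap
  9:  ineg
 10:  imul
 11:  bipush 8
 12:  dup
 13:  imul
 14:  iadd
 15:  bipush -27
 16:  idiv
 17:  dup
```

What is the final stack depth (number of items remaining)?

2

bipush 10  → 10
bipush -8  → 10 -8
isub       → 18
dup        → 18 18
imul       → 324
bipush 11  → 324 11
swap       → 11 324
swap       → 324 11
ineg       → 324 -11
imul       → -3564
bipush 8   → -3564 8
dup        → -3564 8 8
imul       → -3564 64
iadd       → -3500
bipush -27 → -3500 -27
idiv       → 129
dup        → 129 129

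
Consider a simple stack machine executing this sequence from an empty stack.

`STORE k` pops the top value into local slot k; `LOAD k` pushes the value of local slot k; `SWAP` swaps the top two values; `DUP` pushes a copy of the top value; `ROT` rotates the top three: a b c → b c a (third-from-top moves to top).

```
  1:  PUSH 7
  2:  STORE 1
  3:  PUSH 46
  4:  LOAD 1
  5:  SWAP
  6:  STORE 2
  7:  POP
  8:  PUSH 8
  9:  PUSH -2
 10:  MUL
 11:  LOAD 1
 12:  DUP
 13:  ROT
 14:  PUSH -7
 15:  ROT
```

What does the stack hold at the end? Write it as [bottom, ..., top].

[7, -16, -7, 7]

PUSH 7   7
STORE 1  (empty)
PUSH 46  46
LOAD 1   46 7
SWAP     7 46
STORE 2  7
POP      (empty)
PUSH 8   8
PUSH -2  8 -2
MUL      -16
LOAD 1   -16 7
DUP      -16 7 7
ROT      7 7 -16
PUSH -7  7 7 -16 -7
ROT      7 -16 -7 7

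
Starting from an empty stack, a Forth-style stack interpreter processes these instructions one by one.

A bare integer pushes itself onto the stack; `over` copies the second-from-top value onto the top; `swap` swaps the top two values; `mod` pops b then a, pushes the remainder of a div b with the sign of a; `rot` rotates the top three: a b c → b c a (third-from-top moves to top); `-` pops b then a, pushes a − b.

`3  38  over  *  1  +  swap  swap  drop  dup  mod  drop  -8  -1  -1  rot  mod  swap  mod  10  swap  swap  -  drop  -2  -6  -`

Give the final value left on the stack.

3    -> 3
38   -> 3 38
over -> 3 38 3
*    -> 3 114
1    -> 3 114 1
+    -> 3 115
swap -> 115 3
swap -> 3 115
drop -> 3
dup  -> 3 3
mod  -> 0
drop -> (empty)
-8   -> -8
-1   -> -8 -1
-1   -> -8 -1 -1
rot  -> -1 -1 -8
mod  -> -1 -1
swap -> -1 -1
mod  -> 0
10   -> 0 10
swap -> 10 0
swap -> 0 10
-    -> -10
drop -> (empty)
-2   -> -2
-6   -> -2 -6
-    -> 4

4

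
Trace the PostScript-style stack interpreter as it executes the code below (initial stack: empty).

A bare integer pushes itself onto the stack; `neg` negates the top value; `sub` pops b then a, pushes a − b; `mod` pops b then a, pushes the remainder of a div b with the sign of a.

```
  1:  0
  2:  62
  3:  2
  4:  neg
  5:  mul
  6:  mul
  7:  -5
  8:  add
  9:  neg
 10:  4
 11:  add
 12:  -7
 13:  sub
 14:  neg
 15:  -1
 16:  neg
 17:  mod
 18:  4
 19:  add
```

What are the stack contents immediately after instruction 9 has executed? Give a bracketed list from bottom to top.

0    0
62   0 62
2    0 62 2
neg  0 62 -2
mul  0 -124
mul  0
-5   0 -5
add  -5
neg  5

[5]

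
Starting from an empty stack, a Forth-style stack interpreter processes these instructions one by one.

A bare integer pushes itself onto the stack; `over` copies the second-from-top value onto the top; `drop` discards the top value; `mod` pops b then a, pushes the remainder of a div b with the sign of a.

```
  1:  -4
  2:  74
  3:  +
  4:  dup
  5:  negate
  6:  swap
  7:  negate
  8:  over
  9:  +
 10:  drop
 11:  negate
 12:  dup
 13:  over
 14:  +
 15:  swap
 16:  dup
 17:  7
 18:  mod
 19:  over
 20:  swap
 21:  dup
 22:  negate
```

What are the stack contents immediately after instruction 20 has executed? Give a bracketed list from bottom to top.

[140, 70, 70, 0]

-4     : -4
74     : -4 74
+      : 70
dup    : 70 70
negate : 70 -70
swap   : -70 70
negate : -70 -70
over   : -70 -70 -70
+      : -70 -140
drop   : -70
negate : 70
dup    : 70 70
over   : 70 70 70
+      : 70 140
swap   : 140 70
dup    : 140 70 70
7      : 140 70 70 7
mod    : 140 70 0
over   : 140 70 0 70
swap   : 140 70 70 0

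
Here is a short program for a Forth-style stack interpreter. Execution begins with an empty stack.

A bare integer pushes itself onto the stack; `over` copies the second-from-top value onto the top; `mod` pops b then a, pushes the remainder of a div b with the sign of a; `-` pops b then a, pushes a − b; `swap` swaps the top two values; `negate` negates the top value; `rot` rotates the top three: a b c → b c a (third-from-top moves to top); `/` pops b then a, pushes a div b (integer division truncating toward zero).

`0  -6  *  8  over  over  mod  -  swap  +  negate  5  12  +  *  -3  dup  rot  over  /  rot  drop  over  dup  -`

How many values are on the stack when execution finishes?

3

0       0
-6      0 -6
*       0
8       0 8
over    0 8 0
over    0 8 0 8
mod     0 8 0
-       0 8
swap    8 0
+       8
negate  -8
5       -8 5
12      -8 5 12
+       -8 17
*       -136
-3      -136 -3
dup     -136 -3 -3
rot     -3 -3 -136
over    -3 -3 -136 -3
/       -3 -3 45
rot     -3 45 -3
drop    -3 45
over    -3 45 -3
dup     -3 45 -3 -3
-       -3 45 0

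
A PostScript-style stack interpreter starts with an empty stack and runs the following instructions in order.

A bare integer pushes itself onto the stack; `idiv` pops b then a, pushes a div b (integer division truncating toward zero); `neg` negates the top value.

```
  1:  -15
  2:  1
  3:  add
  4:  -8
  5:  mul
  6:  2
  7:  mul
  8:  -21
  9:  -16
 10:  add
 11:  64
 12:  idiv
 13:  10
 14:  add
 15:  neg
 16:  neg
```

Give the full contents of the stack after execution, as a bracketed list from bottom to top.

-15  : [-15]
1    : [-15, 1]
add  : [-14]
-8   : [-14, -8]
mul  : [112]
2    : [112, 2]
mul  : [224]
-21  : [224, -21]
-16  : [224, -21, -16]
add  : [224, -37]
64   : [224, -37, 64]
idiv : [224, 0]
10   : [224, 0, 10]
add  : [224, 10]
neg  : [224, -10]
neg  : [224, 10]

[224, 10]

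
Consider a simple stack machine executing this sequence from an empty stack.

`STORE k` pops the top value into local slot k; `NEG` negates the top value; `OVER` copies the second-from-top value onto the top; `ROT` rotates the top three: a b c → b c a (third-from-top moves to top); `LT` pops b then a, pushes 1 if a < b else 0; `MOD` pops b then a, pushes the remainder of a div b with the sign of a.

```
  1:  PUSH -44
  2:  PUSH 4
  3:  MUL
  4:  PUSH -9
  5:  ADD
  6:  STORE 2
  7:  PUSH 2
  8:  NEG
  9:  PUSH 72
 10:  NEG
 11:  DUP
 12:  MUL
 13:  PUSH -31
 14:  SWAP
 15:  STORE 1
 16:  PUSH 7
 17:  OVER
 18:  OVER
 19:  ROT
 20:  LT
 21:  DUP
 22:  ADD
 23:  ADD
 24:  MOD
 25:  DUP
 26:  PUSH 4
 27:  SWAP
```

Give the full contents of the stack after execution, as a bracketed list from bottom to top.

[-2, 0, 4, 0]

PUSH -44  [-44]
PUSH 4    [-44, 4]
MUL       [-176]
PUSH -9   [-176, -9]
ADD       [-185]
STORE 2   []
PUSH 2    [2]
NEG       [-2]
PUSH 72   [-2, 72]
NEG       [-2, -72]
DUP       [-2, -72, -72]
MUL       [-2, 5184]
PUSH -31  [-2, 5184, -31]
SWAP      [-2, -31, 5184]
STORE 1   [-2, -31]
PUSH 7    [-2, -31, 7]
OVER      [-2, -31, 7, -31]
OVER      [-2, -31, 7, -31, 7]
ROT       [-2, -31, -31, 7, 7]
LT        [-2, -31, -31, 0]
DUP       [-2, -31, -31, 0, 0]
ADD       [-2, -31, -31, 0]
ADD       [-2, -31, -31]
MOD       [-2, 0]
DUP       [-2, 0, 0]
PUSH 4    [-2, 0, 0, 4]
SWAP      [-2, 0, 4, 0]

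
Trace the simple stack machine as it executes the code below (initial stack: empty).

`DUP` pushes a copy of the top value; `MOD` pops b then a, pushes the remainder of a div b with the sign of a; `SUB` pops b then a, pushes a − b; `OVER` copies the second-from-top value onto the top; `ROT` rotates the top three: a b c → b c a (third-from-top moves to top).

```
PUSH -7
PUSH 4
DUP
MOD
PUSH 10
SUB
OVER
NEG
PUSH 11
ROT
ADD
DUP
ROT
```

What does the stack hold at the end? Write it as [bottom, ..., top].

[-7, 1, 1, 7]

PUSH -7 : [-7]
PUSH 4  : [-7, 4]
DUP     : [-7, 4, 4]
MOD     : [-7, 0]
PUSH 10 : [-7, 0, 10]
SUB     : [-7, -10]
OVER    : [-7, -10, -7]
NEG     : [-7, -10, 7]
PUSH 11 : [-7, -10, 7, 11]
ROT     : [-7, 7, 11, -10]
ADD     : [-7, 7, 1]
DUP     : [-7, 7, 1, 1]
ROT     : [-7, 1, 1, 7]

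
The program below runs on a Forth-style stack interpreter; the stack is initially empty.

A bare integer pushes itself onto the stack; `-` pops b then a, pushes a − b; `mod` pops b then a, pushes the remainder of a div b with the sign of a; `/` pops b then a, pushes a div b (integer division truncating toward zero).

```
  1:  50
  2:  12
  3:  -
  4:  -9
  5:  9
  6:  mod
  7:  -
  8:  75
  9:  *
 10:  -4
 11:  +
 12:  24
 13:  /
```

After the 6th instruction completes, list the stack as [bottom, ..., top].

50  : 50
12  : 50 12
-   : 38
-9  : 38 -9
9   : 38 -9 9
mod : 38 0

[38, 0]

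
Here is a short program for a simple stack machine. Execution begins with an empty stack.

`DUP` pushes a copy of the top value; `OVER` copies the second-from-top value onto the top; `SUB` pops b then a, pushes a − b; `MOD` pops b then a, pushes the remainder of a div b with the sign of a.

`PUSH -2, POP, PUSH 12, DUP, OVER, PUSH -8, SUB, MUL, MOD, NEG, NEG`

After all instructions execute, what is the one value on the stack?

PUSH -2 : [-2]
POP     : []
PUSH 12 : [12]
DUP     : [12, 12]
OVER    : [12, 12, 12]
PUSH -8 : [12, 12, 12, -8]
SUB     : [12, 12, 20]
MUL     : [12, 240]
MOD     : [12]
NEG     : [-12]
NEG     : [12]

12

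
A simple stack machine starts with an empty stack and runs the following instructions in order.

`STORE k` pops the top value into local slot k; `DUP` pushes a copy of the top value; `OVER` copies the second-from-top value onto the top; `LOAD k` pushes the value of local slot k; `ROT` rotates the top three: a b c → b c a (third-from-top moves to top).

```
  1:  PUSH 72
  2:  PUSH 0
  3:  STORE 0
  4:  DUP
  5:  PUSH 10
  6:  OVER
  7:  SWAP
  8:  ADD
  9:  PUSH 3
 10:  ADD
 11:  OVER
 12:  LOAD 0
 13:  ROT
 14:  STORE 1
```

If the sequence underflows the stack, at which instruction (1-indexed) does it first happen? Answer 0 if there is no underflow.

PUSH 72  [72]
PUSH 0   [72, 0]
STORE 0  [72]
DUP      [72, 72]
PUSH 10  [72, 72, 10]
OVER     [72, 72, 10, 72]
SWAP     [72, 72, 72, 10]
ADD      [72, 72, 82]
PUSH 3   [72, 72, 82, 3]
ADD      [72, 72, 85]
OVER     [72, 72, 85, 72]
LOAD 0   [72, 72, 85, 72, 0]
ROT      [72, 72, 72, 0, 85]
STORE 1  [72, 72, 72, 0]

0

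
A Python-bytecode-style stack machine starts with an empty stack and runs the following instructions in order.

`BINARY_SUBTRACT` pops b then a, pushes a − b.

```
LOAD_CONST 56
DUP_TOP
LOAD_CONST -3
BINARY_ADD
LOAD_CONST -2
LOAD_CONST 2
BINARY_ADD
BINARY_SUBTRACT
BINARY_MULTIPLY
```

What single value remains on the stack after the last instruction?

2968

LOAD_CONST 56    [56]
DUP_TOP          [56, 56]
LOAD_CONST -3    [56, 56, -3]
BINARY_ADD       [56, 53]
LOAD_CONST -2    [56, 53, -2]
LOAD_CONST 2     [56, 53, -2, 2]
BINARY_ADD       [56, 53, 0]
BINARY_SUBTRACT  [56, 53]
BINARY_MULTIPLY  [2968]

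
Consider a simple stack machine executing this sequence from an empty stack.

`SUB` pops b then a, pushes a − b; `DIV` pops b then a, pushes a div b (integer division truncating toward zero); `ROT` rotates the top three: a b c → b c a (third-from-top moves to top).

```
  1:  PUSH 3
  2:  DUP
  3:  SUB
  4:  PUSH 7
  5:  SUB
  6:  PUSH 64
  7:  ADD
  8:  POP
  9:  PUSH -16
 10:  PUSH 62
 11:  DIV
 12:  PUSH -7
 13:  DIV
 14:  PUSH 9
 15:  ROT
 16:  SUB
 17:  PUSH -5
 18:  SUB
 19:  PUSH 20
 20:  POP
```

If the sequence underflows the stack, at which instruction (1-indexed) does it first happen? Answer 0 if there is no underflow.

PUSH 3   -> 3
DUP      -> 3 3
SUB      -> 0
PUSH 7   -> 0 7
SUB      -> -7
PUSH 64  -> -7 64
ADD      -> 57
POP      -> (empty)
PUSH -16 -> -16
PUSH 62  -> -16 62
DIV      -> 0
PUSH -7  -> 0 -7
DIV      -> 0
PUSH 9   -> 0 9
ROT  — needs 3 operands, stack has 2 → underflow

15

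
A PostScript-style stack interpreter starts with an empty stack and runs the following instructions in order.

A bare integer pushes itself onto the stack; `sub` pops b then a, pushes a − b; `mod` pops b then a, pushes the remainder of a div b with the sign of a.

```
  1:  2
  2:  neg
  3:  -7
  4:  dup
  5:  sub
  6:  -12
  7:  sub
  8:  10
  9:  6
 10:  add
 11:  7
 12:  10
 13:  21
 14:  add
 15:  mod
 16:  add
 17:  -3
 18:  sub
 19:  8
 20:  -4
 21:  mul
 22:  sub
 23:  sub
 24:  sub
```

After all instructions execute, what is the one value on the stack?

44

2   : 2
neg : -2
-7  : -2 -7
dup : -2 -7 -7
sub : -2 0
-12 : -2 0 -12
sub : -2 12
10  : -2 12 10
6   : -2 12 10 6
add : -2 12 16
7   : -2 12 16 7
10  : -2 12 16 7 10
21  : -2 12 16 7 10 21
add : -2 12 16 7 31
mod : -2 12 16 7
add : -2 12 23
-3  : -2 12 23 -3
sub : -2 12 26
8   : -2 12 26 8
-4  : -2 12 26 8 -4
mul : -2 12 26 -32
sub : -2 12 58
sub : -2 -46
sub : 44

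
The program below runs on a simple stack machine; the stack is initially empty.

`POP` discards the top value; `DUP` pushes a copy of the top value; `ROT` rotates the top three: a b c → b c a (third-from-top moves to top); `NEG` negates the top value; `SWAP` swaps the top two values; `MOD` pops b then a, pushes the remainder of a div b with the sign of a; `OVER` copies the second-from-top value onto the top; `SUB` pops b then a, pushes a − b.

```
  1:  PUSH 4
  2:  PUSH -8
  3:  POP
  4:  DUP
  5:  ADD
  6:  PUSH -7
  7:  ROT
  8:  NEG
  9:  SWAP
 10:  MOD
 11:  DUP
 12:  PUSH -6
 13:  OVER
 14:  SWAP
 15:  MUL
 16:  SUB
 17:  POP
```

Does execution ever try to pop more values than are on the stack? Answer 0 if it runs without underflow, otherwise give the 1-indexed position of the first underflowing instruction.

7

PUSH 4  : [4]
PUSH -8 : [4, -8]
POP     : [4]
DUP     : [4, 4]
ADD     : [8]
PUSH -7 : [8, -7]
ROT  — needs 3 operands, stack has 2 → underflow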